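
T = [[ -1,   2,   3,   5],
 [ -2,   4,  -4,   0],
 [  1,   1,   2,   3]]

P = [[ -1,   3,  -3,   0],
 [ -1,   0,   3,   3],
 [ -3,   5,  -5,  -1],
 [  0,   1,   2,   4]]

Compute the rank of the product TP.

First compute TP:
[[-10,  17,   4,  23],
 [ 10, -26,  38,  16],
 [ -8,  16,  -4,  13]]
Now row reduce the product.
R2 ← R2 + R1: [0, -9, 42, 39]
R3 ← R3 − (4/5)·R1: [0, 12/5, -36/5, -27/5]
R3 ← R3 + (4/15)·R2: [0, 0, 4, 5]
3 nonzero rows, so rank(TP) = 3.

3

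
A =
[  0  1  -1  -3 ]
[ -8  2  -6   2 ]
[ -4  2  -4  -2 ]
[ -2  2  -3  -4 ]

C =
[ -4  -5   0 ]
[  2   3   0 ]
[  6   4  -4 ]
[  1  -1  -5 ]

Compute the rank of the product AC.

2

First compute AC:
[[ -7,   2,  19],
 [  2,  20,  14],
 [ -6,  12,  26],
 [-10,   8,  32]]
Now row reduce the product.
R2 ← R2 + (2/7)·R1: [0, 144/7, 136/7]
R3 ← R3 − (6/7)·R1: [0, 72/7, 68/7]
R4 ← R4 − (10/7)·R1: [0, 36/7, 34/7]
R3 ← R3 − (1/2)·R2: [0, 0, 0]
R4 ← R4 − (1/4)·R2: [0, 0, 0]
2 nonzero rows, so rank(AC) = 2.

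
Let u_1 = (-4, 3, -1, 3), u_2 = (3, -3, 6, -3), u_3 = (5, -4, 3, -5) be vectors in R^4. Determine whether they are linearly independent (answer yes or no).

yes

Form the matrix with these vectors as rows and row reduce.
R2 ← R2 + (3/4)·R1: [0, -3/4, 21/4, -3/4]
R3 ← R3 + (5/4)·R1: [0, -1/4, 7/4, -5/4]
R3 ← R3 − (1/3)·R2: [0, 0, 0, -1]
3 nonzero rows, so the 3 vectors span a space of dimension 3.
Since 3 = 3, the vectors are linearly independent.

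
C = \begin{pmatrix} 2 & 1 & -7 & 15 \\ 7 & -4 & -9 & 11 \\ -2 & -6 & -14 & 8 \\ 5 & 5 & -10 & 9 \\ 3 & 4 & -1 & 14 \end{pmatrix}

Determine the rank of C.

4

Row reduce to echelon form.
R2 ← R2 − (7/2)·R1: [0, -15/2, 31/2, -83/2]
R3 ← R3 + R1: [0, -5, -21, 23]
R4 ← R4 − (5/2)·R1: [0, 5/2, 15/2, -57/2]
R5 ← R5 − (3/2)·R1: [0, 5/2, 19/2, -17/2]
R3 ← R3 − (2/3)·R2: [0, 0, -94/3, 152/3]
R4 ← R4 + (1/3)·R2: [0, 0, 38/3, -127/3]
R5 ← R5 + (1/3)·R2: [0, 0, 44/3, -67/3]
R4 ← R4 + (19/47)·R3: [0, 0, 0, -1027/47]
R5 ← R5 + (22/47)·R3: [0, 0, 0, 65/47]
R5 ← R5 + (5/79)·R4: [0, 0, 0, 0]
Echelon form has 4 nonzero rows, so rank(C) = 4.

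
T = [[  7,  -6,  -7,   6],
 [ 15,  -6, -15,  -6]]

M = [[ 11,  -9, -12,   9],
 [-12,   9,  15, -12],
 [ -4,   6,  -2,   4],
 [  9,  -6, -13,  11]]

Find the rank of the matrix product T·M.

First compute TM:
[[231, -195, -238, 173],
 [243, -243, -162,  81]]
Now row reduce the product.
R2 ← R2 − (81/77)·R1: [0, -2916/77, 972/11, -7776/77]
2 nonzero rows, so rank(TM) = 2.

2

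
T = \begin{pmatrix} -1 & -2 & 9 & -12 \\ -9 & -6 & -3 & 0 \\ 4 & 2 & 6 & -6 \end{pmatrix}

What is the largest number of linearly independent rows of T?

2

Row reduce to echelon form.
R2 ← R2 − (9)·R1: [0, 12, -84, 108]
R3 ← R3 + (4)·R1: [0, -6, 42, -54]
R3 ← R3 + (1/2)·R2: [0, 0, 0, 0]
Echelon form has 2 nonzero rows, so rank(T) = 2.
The rank gives the maximum number of linearly independent rows: 2.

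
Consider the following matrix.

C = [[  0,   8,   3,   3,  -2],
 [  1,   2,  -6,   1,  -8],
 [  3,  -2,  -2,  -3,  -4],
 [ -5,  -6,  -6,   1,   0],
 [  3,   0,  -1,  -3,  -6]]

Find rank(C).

4

Row reduce to echelon form.
Swap R1 ↔ R2
R3 ← R3 − (3)·R1: [0, -8, 16, -6, 20]
R4 ← R4 + (5)·R1: [0, 4, -36, 6, -40]
R5 ← R5 − (3)·R1: [0, -6, 17, -6, 18]
R3 ← R3 + R2: [0, 0, 19, -3, 18]
R4 ← R4 − (1/2)·R2: [0, 0, -75/2, 9/2, -39]
R5 ← R5 + (3/4)·R2: [0, 0, 77/4, -15/4, 33/2]
R4 ← R4 + (75/38)·R3: [0, 0, 0, -27/19, -66/19]
R5 ← R5 − (77/76)·R3: [0, 0, 0, -27/38, -33/19]
R5 ← R5 − (1/2)·R4: [0, 0, 0, 0, 0]
Echelon form has 4 nonzero rows, so rank(C) = 4.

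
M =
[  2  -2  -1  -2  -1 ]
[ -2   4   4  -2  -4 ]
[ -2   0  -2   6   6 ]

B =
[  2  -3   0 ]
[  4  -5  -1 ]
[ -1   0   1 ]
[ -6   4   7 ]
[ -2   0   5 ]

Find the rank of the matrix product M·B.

2

First compute MB:
[[ 11,  -4, -18],
 [ 28, -22, -34],
 [-50,  30,  70]]
Now row reduce the product.
R2 ← R2 − (28/11)·R1: [0, -130/11, 130/11]
R3 ← R3 + (50/11)·R1: [0, 130/11, -130/11]
R3 ← R3 + R2: [0, 0, 0]
2 nonzero rows, so rank(MB) = 2.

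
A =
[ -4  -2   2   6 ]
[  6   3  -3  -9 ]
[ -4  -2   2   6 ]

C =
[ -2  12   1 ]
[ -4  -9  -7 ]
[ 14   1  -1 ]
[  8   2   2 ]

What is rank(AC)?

First compute AC:
[[ 92, -16,  20],
 [-138,  24, -30],
 [ 92, -16,  20]]
Now row reduce the product.
R2 ← R2 + (3/2)·R1: [0, 0, 0]
R3 ← R3 − R1: [0, 0, 0]
1 nonzero row, so rank(AC) = 1.

1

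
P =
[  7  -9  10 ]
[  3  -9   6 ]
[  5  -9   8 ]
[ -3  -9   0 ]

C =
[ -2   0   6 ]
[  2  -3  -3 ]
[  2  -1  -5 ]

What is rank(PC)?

2

First compute PC:
[[-12,  17,  19],
 [-12,  21,  15],
 [-12,  19,  17],
 [-12,  27,   9]]
Now row reduce the product.
R2 ← R2 − R1: [0, 4, -4]
R3 ← R3 − R1: [0, 2, -2]
R4 ← R4 − R1: [0, 10, -10]
R3 ← R3 − (1/2)·R2: [0, 0, 0]
R4 ← R4 − (5/2)·R2: [0, 0, 0]
2 nonzero rows, so rank(PC) = 2.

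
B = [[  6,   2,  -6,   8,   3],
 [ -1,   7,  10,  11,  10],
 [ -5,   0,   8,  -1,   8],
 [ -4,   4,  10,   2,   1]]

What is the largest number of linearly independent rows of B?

Row reduce to echelon form.
R2 ← R2 + (1/6)·R1: [0, 22/3, 9, 37/3, 21/2]
R3 ← R3 + (5/6)·R1: [0, 5/3, 3, 17/3, 21/2]
R4 ← R4 + (2/3)·R1: [0, 16/3, 6, 22/3, 3]
R3 ← R3 − (5/22)·R2: [0, 0, 21/22, 63/22, 357/44]
R4 ← R4 − (8/11)·R2: [0, 0, -6/11, -18/11, -51/11]
R4 ← R4 + (4/7)·R3: [0, 0, 0, 0, 0]
Echelon form has 3 nonzero rows, so rank(B) = 3.
The rank gives the maximum number of linearly independent rows: 3.

3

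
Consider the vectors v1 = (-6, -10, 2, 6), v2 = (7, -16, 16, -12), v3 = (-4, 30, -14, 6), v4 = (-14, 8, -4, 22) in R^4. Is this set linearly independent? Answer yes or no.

yes

Form the matrix with these vectors as rows and row reduce.
R2 ← R2 + (7/6)·R1: [0, -83/3, 55/3, -5]
R3 ← R3 − (2/3)·R1: [0, 110/3, -46/3, 2]
R4 ← R4 − (7/3)·R1: [0, 94/3, -26/3, 8]
R3 ← R3 + (110/83)·R2: [0, 0, 744/83, -384/83]
R4 ← R4 + (94/83)·R2: [0, 0, 1004/83, 194/83]
R4 ← R4 − (251/186)·R3: [0, 0, 0, 266/31]
4 nonzero rows, so the 4 vectors span a space of dimension 4.
Since 4 = 4, the vectors are linearly independent.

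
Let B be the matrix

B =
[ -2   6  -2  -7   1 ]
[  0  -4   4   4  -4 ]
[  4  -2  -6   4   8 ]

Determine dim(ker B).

3

Row reduce to echelon form.
R3 ← R3 + (2)·R1: [0, 10, -10, -10, 10]
R3 ← R3 + (5/2)·R2: [0, 0, 0, 0, 0]
2 nonzero rows, so rank(B) = 2.
B has 5 columns; by rank–nullity, nullity = 5 − 2 = 3.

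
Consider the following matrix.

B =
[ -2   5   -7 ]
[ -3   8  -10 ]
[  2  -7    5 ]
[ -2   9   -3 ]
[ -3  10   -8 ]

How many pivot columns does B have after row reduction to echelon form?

2

Row reduce to echelon form.
R2 ← R2 − (3/2)·R1: [0, 1/2, 1/2]
R3 ← R3 + R1: [0, -2, -2]
R4 ← R4 − R1: [0, 4, 4]
R5 ← R5 − (3/2)·R1: [0, 5/2, 5/2]
R3 ← R3 + (4)·R2: [0, 0, 0]
R4 ← R4 − (8)·R2: [0, 0, 0]
R5 ← R5 − (5)·R2: [0, 0, 0]
Echelon form has 2 nonzero rows, so rank(B) = 2.
Each nonzero row contributes one pivot column: 2 pivot columns.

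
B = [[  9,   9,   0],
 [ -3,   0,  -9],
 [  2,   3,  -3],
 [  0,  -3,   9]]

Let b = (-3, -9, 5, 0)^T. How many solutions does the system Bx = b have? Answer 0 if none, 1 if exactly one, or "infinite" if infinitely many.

Row reduce the augmented matrix [B | b].
R2 ← R2 + (1/3)·R1: [0, 3, -9, -10]
R3 ← R3 − (2/9)·R1: [0, 1, -3, 17/3]
R3 ← R3 − (1/3)·R2: [0, 0, 0, 9]
R4 ← R4 + R2: [0, 0, 0, -10]
R4 ← R4 + (10/9)·R3: [0, 0, 0, 0]
The echelon form has 3 nonzero rows; the last pivot sits in the augmented column, so rank(B) = 2 but rank([B|b]) = 3.
Since the ranks differ, the system is inconsistent.
It has no solutions.

0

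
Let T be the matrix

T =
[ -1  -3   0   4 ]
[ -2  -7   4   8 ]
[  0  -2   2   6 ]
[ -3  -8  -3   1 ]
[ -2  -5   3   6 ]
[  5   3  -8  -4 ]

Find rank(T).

Row reduce to echelon form.
R2 ← R2 − (2)·R1: [0, -1, 4, 0]
R4 ← R4 − (3)·R1: [0, 1, -3, -11]
R5 ← R5 − (2)·R1: [0, 1, 3, -2]
R6 ← R6 + (5)·R1: [0, -12, -8, 16]
R3 ← R3 − (2)·R2: [0, 0, -6, 6]
R4 ← R4 + R2: [0, 0, 1, -11]
R5 ← R5 + R2: [0, 0, 7, -2]
R6 ← R6 − (12)·R2: [0, 0, -56, 16]
R4 ← R4 + (1/6)·R3: [0, 0, 0, -10]
R5 ← R5 + (7/6)·R3: [0, 0, 0, 5]
R6 ← R6 − (28/3)·R3: [0, 0, 0, -40]
R5 ← R5 + (1/2)·R4: [0, 0, 0, 0]
R6 ← R6 − (4)·R4: [0, 0, 0, 0]
Echelon form has 4 nonzero rows, so rank(T) = 4.

4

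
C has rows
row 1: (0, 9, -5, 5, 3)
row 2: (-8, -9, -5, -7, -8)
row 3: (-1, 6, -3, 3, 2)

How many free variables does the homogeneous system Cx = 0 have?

Row reduce to echelon form.
Swap R1 ↔ R2
R3 ← R3 − (1/8)·R1: [0, 57/8, -19/8, 31/8, 3]
R3 ← R3 − (19/24)·R2: [0, 0, 19/12, -1/12, 5/8]
3 nonzero rows, so rank(C) = 3.
C has 5 columns; by rank–nullity, nullity = 5 − 3 = 2.

2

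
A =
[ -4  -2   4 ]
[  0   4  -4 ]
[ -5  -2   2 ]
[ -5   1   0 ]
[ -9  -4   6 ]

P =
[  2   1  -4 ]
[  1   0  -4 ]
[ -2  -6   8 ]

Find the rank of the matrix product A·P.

First compute AP:
[[-18, -28,  56],
 [ 12,  24, -48],
 [-16, -17,  44],
 [ -9,  -5,  16],
 [-34, -45, 100]]
Now row reduce the product.
R2 ← R2 + (2/3)·R1: [0, 16/3, -32/3]
R3 ← R3 − (8/9)·R1: [0, 71/9, -52/9]
R4 ← R4 − (1/2)·R1: [0, 9, -12]
R5 ← R5 − (17/9)·R1: [0, 71/9, -52/9]
R3 ← R3 − (71/48)·R2: [0, 0, 10]
R4 ← R4 − (27/16)·R2: [0, 0, 6]
R5 ← R5 − (71/48)·R2: [0, 0, 10]
R4 ← R4 − (3/5)·R3: [0, 0, 0]
R5 ← R5 − R3: [0, 0, 0]
3 nonzero rows, so rank(AP) = 3.

3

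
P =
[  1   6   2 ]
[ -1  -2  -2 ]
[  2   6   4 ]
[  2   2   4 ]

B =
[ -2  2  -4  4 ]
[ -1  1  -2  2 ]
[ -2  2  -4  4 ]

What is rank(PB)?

1

First compute PB:
[[-12,  12, -24,  24],
 [  8,  -8,  16, -16],
 [-18,  18, -36,  36],
 [-14,  14, -28,  28]]
Now row reduce the product.
R2 ← R2 + (2/3)·R1: [0, 0, 0, 0]
R3 ← R3 − (3/2)·R1: [0, 0, 0, 0]
R4 ← R4 − (7/6)·R1: [0, 0, 0, 0]
1 nonzero row, so rank(PB) = 1.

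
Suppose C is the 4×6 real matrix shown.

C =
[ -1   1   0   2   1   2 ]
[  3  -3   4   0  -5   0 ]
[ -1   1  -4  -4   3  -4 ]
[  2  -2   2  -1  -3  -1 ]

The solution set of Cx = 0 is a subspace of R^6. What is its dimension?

Row reduce to echelon form.
R2 ← R2 + (3)·R1: [0, 0, 4, 6, -2, 6]
R3 ← R3 − R1: [0, 0, -4, -6, 2, -6]
R4 ← R4 + (2)·R1: [0, 0, 2, 3, -1, 3]
R3 ← R3 + R2: [0, 0, 0, 0, 0, 0]
R4 ← R4 − (1/2)·R2: [0, 0, 0, 0, 0, 0]
2 nonzero rows, so rank(C) = 2.
C has 6 columns; by rank–nullity, nullity = 6 − 2 = 4.

4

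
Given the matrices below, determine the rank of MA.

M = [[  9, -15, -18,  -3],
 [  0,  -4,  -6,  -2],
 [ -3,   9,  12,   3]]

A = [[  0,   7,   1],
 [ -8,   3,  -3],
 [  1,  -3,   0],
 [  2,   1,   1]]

2

First compute MA:
[[ 96,  69,  51],
 [ 22,   4,  10],
 [-54, -27, -27]]
Now row reduce the product.
R2 ← R2 − (11/48)·R1: [0, -189/16, -27/16]
R3 ← R3 + (9/16)·R1: [0, 189/16, 27/16]
R3 ← R3 + R2: [0, 0, 0]
2 nonzero rows, so rank(MA) = 2.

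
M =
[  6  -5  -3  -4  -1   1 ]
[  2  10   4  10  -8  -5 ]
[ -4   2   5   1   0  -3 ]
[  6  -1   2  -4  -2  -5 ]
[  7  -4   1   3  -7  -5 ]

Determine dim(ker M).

Row reduce to echelon form.
R2 ← R2 − (1/3)·R1: [0, 35/3, 5, 34/3, -23/3, -16/3]
R3 ← R3 + (2/3)·R1: [0, -4/3, 3, -5/3, -2/3, -7/3]
R4 ← R4 − R1: [0, 4, 5, 0, -1, -6]
R5 ← R5 − (7/6)·R1: [0, 11/6, 9/2, 23/3, -35/6, -37/6]
R3 ← R3 + (4/35)·R2: [0, 0, 25/7, -13/35, -54/35, -103/35]
R4 ← R4 − (12/35)·R2: [0, 0, 23/7, -136/35, 57/35, -146/35]
R5 ← R5 − (11/70)·R2: [0, 0, 26/7, 206/35, -162/35, -373/70]
R4 ← R4 − (23/25)·R3: [0, 0, 0, -443/125, 381/125, -183/125]
R5 ← R5 − (26/25)·R3: [0, 0, 0, 784/125, -378/125, -567/250]
R5 ← R5 + (784/443)·R4: [0, 0, 0, 0, 1050/443, -4305/886]
5 nonzero rows, so rank(M) = 5.
M has 6 columns; by rank–nullity, nullity = 6 − 5 = 1.

1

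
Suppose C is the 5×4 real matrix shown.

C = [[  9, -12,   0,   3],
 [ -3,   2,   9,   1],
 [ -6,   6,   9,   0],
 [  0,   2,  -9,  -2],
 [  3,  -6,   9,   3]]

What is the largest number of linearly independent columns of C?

Row reduce to echelon form.
R2 ← R2 + (1/3)·R1: [0, -2, 9, 2]
R3 ← R3 + (2/3)·R1: [0, -2, 9, 2]
R5 ← R5 − (1/3)·R1: [0, -2, 9, 2]
R3 ← R3 − R2: [0, 0, 0, 0]
R4 ← R4 + R2: [0, 0, 0, 0]
R5 ← R5 − R2: [0, 0, 0, 0]
Echelon form has 2 nonzero rows, so rank(C) = 2.
The rank gives the maximum number of linearly independent columns: 2.

2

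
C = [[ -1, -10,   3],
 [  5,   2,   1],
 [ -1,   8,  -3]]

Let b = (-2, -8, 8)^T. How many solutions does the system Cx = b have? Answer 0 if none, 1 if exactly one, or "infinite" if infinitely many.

0

Row reduce the augmented matrix [C | b].
R2 ← R2 + (5)·R1: [0, -48, 16, -18]
R3 ← R3 − R1: [0, 18, -6, 10]
R3 ← R3 + (3/8)·R2: [0, 0, 0, 13/4]
The echelon form has 3 nonzero rows; the last pivot sits in the augmented column, so rank(C) = 2 but rank([C|b]) = 3.
Since the ranks differ, the system is inconsistent.
It has no solutions.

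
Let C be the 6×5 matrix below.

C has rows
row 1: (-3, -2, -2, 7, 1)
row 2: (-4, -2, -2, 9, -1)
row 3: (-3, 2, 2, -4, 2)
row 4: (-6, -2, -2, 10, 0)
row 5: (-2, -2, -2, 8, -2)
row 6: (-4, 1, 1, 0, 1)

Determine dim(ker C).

Row reduce to echelon form.
R2 ← R2 − (4/3)·R1: [0, 2/3, 2/3, -1/3, -7/3]
R3 ← R3 − R1: [0, 4, 4, -11, 1]
R4 ← R4 − (2)·R1: [0, 2, 2, -4, -2]
R5 ← R5 − (2/3)·R1: [0, -2/3, -2/3, 10/3, -8/3]
R6 ← R6 − (4/3)·R1: [0, 11/3, 11/3, -28/3, -1/3]
R3 ← R3 − (6)·R2: [0, 0, 0, -9, 15]
R4 ← R4 − (3)·R2: [0, 0, 0, -3, 5]
R5 ← R5 + R2: [0, 0, 0, 3, -5]
R6 ← R6 − (11/2)·R2: [0, 0, 0, -15/2, 25/2]
R4 ← R4 − (1/3)·R3: [0, 0, 0, 0, 0]
R5 ← R5 + (1/3)·R3: [0, 0, 0, 0, 0]
R6 ← R6 − (5/6)·R3: [0, 0, 0, 0, 0]
3 nonzero rows, so rank(C) = 3.
C has 5 columns; by rank–nullity, nullity = 5 − 3 = 2.

2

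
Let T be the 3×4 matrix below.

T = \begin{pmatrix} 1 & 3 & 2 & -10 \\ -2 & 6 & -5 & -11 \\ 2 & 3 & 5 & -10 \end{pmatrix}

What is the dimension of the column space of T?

Row reduce to echelon form.
R2 ← R2 + (2)·R1: [0, 12, -1, -31]
R3 ← R3 − (2)·R1: [0, -3, 1, 10]
R3 ← R3 + (1/4)·R2: [0, 0, 3/4, 9/4]
Echelon form has 3 nonzero rows, so rank(T) = 3.
The column space has dimension equal to the rank: 3.

3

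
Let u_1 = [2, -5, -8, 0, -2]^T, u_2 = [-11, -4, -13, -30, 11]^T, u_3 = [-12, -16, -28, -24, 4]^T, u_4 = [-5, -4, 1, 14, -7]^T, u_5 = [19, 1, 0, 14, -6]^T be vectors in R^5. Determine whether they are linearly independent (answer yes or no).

Form the matrix with these vectors as rows and row reduce.
R2 ← R2 + (11/2)·R1: [0, -63/2, -57, -30, 0]
R3 ← R3 + (6)·R1: [0, -46, -76, -24, -8]
R4 ← R4 + (5/2)·R1: [0, -33/2, -19, 14, -12]
R5 ← R5 − (19/2)·R1: [0, 97/2, 76, 14, 13]
R3 ← R3 − (92/63)·R2: [0, 0, 152/21, 416/21, -8]
R4 ← R4 − (11/21)·R2: [0, 0, 76/7, 208/7, -12]
R5 ← R5 + (97/63)·R2: [0, 0, -247/21, -676/21, 13]
R4 ← R4 − (3/2)·R3: [0, 0, 0, 0, 0]
R5 ← R5 + (13/8)·R3: [0, 0, 0, 0, 0]
3 nonzero rows, so the 5 vectors span a space of dimension 3.
Since 3 < 5, the vectors are linearly dependent.

no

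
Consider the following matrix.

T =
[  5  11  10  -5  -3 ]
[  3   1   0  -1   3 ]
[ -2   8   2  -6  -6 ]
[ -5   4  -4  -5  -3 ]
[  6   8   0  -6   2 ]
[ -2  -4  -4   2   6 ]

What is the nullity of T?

0

Row reduce to echelon form.
R2 ← R2 − (3/5)·R1: [0, -28/5, -6, 2, 24/5]
R3 ← R3 + (2/5)·R1: [0, 62/5, 6, -8, -36/5]
R4 ← R4 + R1: [0, 15, 6, -10, -6]
R5 ← R5 − (6/5)·R1: [0, -26/5, -12, 0, 28/5]
R6 ← R6 + (2/5)·R1: [0, 2/5, 0, 0, 24/5]
R3 ← R3 + (31/14)·R2: [0, 0, -51/7, -25/7, 24/7]
R4 ← R4 + (75/28)·R2: [0, 0, -141/14, -65/14, 48/7]
R5 ← R5 − (13/14)·R2: [0, 0, -45/7, -13/7, 8/7]
R6 ← R6 + (1/14)·R2: [0, 0, -3/7, 1/7, 36/7]
R4 ← R4 − (47/34)·R3: [0, 0, 0, 5/17, 36/17]
R5 ← R5 − (15/17)·R3: [0, 0, 0, 22/17, -32/17]
R6 ← R6 − (1/17)·R3: [0, 0, 0, 6/17, 84/17]
R5 ← R5 − (22/5)·R4: [0, 0, 0, 0, -56/5]
R6 ← R6 − (6/5)·R4: [0, 0, 0, 0, 12/5]
R6 ← R6 + (3/14)·R5: [0, 0, 0, 0, 0]
5 nonzero rows, so rank(T) = 5.
T has 5 columns; by rank–nullity, nullity = 5 − 5 = 0.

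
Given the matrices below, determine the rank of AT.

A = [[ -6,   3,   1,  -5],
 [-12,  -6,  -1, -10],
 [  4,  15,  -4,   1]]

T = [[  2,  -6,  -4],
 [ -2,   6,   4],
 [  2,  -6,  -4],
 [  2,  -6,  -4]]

1

First compute AT:
[[-26,  78,  52],
 [-34, 102,  68],
 [-28,  84,  56]]
Now row reduce the product.
R2 ← R2 − (17/13)·R1: [0, 0, 0]
R3 ← R3 − (14/13)·R1: [0, 0, 0]
1 nonzero row, so rank(AT) = 1.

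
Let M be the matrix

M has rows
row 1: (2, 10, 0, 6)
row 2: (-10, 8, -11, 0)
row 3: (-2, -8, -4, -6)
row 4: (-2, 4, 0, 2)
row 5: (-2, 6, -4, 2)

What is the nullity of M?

Row reduce to echelon form.
R2 ← R2 + (5)·R1: [0, 58, -11, 30]
R3 ← R3 + R1: [0, 2, -4, 0]
R4 ← R4 + R1: [0, 14, 0, 8]
R5 ← R5 + R1: [0, 16, -4, 8]
R3 ← R3 − (1/29)·R2: [0, 0, -105/29, -30/29]
R4 ← R4 − (7/29)·R2: [0, 0, 77/29, 22/29]
R5 ← R5 − (8/29)·R2: [0, 0, -28/29, -8/29]
R4 ← R4 + (11/15)·R3: [0, 0, 0, 0]
R5 ← R5 − (4/15)·R3: [0, 0, 0, 0]
3 nonzero rows, so rank(M) = 3.
M has 4 columns; by rank–nullity, nullity = 4 − 3 = 1.

1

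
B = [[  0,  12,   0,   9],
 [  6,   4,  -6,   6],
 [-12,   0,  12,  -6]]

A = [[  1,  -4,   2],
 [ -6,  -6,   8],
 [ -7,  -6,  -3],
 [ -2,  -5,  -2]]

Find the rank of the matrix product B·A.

2

First compute BA:
[[-90, -117,  78],
 [ 12, -42,  50],
 [-84,   6, -48]]
Now row reduce the product.
R2 ← R2 + (2/15)·R1: [0, -288/5, 302/5]
R3 ← R3 − (14/15)·R1: [0, 576/5, -604/5]
R3 ← R3 + (2)·R2: [0, 0, 0]
2 nonzero rows, so rank(BA) = 2.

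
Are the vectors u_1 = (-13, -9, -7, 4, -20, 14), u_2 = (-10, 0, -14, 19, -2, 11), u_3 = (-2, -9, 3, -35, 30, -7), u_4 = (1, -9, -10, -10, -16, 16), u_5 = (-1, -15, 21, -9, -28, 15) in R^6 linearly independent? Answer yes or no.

Form the matrix with these vectors as rows and row reduce.
R2 ← R2 − (10/13)·R1: [0, 90/13, -112/13, 207/13, 174/13, 3/13]
R3 ← R3 − (2/13)·R1: [0, -99/13, 53/13, -463/13, 430/13, -119/13]
R4 ← R4 + (1/13)·R1: [0, -126/13, -137/13, -126/13, -228/13, 222/13]
R5 ← R5 − (1/13)·R1: [0, -186/13, 280/13, -121/13, -344/13, 181/13]
R3 ← R3 + (11/10)·R2: [0, 0, -27/5, -181/10, 239/5, -89/10]
R4 ← R4 + (7/5)·R2: [0, 0, -113/5, 63/5, 6/5, 87/5]
R5 ← R5 + (31/15)·R2: [0, 0, 56/15, 118/5, 6/5, 72/5]
R4 ← R4 − (113/27)·R3: [0, 0, 0, 4771/54, -5369/27, 2951/54]
R5 ← R5 + (56/81)·R3: [0, 0, 0, 898/81, 2774/81, 668/81]
R5 ← R5 − (1796/14313)·R4: [0, 0, 0, 0, 21726/367, 510/367]
5 nonzero rows, so the 5 vectors span a space of dimension 5.
Since 5 = 5, the vectors are linearly independent.

yes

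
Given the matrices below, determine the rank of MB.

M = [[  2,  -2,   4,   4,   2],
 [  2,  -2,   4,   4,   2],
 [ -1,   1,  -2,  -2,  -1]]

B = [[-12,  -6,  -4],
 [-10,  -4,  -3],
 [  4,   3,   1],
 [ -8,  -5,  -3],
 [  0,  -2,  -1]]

First compute MB:
[[-20, -16, -12],
 [-20, -16, -12],
 [ 10,   8,   6]]
Now row reduce the product.
R2 ← R2 − R1: [0, 0, 0]
R3 ← R3 + (1/2)·R1: [0, 0, 0]
1 nonzero row, so rank(MB) = 1.

1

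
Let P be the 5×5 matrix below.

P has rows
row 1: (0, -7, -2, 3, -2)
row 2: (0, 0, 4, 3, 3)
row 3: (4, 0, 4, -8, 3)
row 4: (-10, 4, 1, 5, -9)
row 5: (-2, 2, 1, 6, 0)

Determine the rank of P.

Row reduce to echelon form.
Swap R1 ↔ R3
R4 ← R4 + (5/2)·R1: [0, 4, 11, -15, -3/2]
R5 ← R5 + (1/2)·R1: [0, 2, 3, 2, 3/2]
Swap R2 ↔ R3
R4 ← R4 + (4/7)·R2: [0, 0, 69/7, -93/7, -37/14]
R5 ← R5 + (2/7)·R2: [0, 0, 17/7, 20/7, 13/14]
R4 ← R4 − (69/28)·R3: [0, 0, 0, -579/28, -281/28]
R5 ← R5 − (17/28)·R3: [0, 0, 0, 29/28, -25/28]
R5 ← R5 + (29/579)·R4: [0, 0, 0, 0, -808/579]
Echelon form has 5 nonzero rows, so rank(P) = 5.

5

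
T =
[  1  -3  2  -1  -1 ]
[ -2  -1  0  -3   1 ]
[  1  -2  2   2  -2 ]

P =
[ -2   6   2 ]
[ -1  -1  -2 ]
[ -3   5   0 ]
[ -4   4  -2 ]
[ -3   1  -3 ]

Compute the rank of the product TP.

First compute TP:
[[  2,  14,  13],
 [ 14, -22,   1],
 [ -8,  24,   8]]
Now row reduce the product.
R2 ← R2 − (7)·R1: [0, -120, -90]
R3 ← R3 + (4)·R1: [0, 80, 60]
R3 ← R3 + (2/3)·R2: [0, 0, 0]
2 nonzero rows, so rank(TP) = 2.

2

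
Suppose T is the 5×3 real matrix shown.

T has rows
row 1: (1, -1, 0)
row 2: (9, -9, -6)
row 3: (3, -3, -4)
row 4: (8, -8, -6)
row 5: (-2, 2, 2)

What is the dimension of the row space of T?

2

Row reduce to echelon form.
R2 ← R2 − (9)·R1: [0, 0, -6]
R3 ← R3 − (3)·R1: [0, 0, -4]
R4 ← R4 − (8)·R1: [0, 0, -6]
R5 ← R5 + (2)·R1: [0, 0, 2]
R3 ← R3 − (2/3)·R2: [0, 0, 0]
R4 ← R4 − R2: [0, 0, 0]
R5 ← R5 + (1/3)·R2: [0, 0, 0]
Echelon form has 2 nonzero rows, so rank(T) = 2.
The row space has dimension equal to the rank: 2.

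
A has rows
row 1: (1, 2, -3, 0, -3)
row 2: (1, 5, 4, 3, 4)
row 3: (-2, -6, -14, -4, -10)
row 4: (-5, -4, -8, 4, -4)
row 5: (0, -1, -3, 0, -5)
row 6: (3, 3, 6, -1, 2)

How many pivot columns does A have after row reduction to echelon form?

Row reduce to echelon form.
R2 ← R2 − R1: [0, 3, 7, 3, 7]
R3 ← R3 + (2)·R1: [0, -2, -20, -4, -16]
R4 ← R4 + (5)·R1: [0, 6, -23, 4, -19]
R6 ← R6 − (3)·R1: [0, -3, 15, -1, 11]
R3 ← R3 + (2/3)·R2: [0, 0, -46/3, -2, -34/3]
R4 ← R4 − (2)·R2: [0, 0, -37, -2, -33]
R5 ← R5 + (1/3)·R2: [0, 0, -2/3, 1, -8/3]
R6 ← R6 + R2: [0, 0, 22, 2, 18]
R4 ← R4 − (111/46)·R3: [0, 0, 0, 65/23, -130/23]
R5 ← R5 − (1/23)·R3: [0, 0, 0, 25/23, -50/23]
R6 ← R6 + (33/23)·R3: [0, 0, 0, -20/23, 40/23]
R5 ← R5 − (5/13)·R4: [0, 0, 0, 0, 0]
R6 ← R6 + (4/13)·R4: [0, 0, 0, 0, 0]
Echelon form has 4 nonzero rows, so rank(A) = 4.
Each nonzero row contributes one pivot column: 4 pivot columns.

4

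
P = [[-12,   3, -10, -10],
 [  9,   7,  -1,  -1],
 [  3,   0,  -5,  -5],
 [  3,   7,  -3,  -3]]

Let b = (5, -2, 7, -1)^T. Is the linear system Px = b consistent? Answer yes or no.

Row reduce the augmented matrix [P | b].
R2 ← R2 + (3/4)·R1: [0, 37/4, -17/2, -17/2, 7/4]
R3 ← R3 + (1/4)·R1: [0, 3/4, -15/2, -15/2, 33/4]
R4 ← R4 + (1/4)·R1: [0, 31/4, -11/2, -11/2, 1/4]
R3 ← R3 − (3/37)·R2: [0, 0, -252/37, -252/37, 300/37]
R4 ← R4 − (31/37)·R2: [0, 0, 60/37, 60/37, -45/37]
R4 ← R4 + (5/21)·R3: [0, 0, 0, 0, 5/7]
The echelon form has 4 nonzero rows; the last pivot sits in the augmented column, so rank(P) = 3 but rank([P|b]) = 4.
Since the ranks differ, the system is inconsistent.

no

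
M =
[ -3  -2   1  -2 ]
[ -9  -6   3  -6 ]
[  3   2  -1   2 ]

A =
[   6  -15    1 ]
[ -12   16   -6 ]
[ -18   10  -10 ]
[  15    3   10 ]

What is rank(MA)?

1

First compute MA:
[[-42,  17, -21],
 [-126,  51, -63],
 [ 42, -17,  21]]
Now row reduce the product.
R2 ← R2 − (3)·R1: [0, 0, 0]
R3 ← R3 + R1: [0, 0, 0]
1 nonzero row, so rank(MA) = 1.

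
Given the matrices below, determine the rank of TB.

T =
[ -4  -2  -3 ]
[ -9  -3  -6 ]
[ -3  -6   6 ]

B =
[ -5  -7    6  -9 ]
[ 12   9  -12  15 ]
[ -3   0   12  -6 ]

3

First compute TB:
[[  5,  10, -36,  24],
 [ 27,  36, -90,  72],
 [-75, -33, 126, -99]]
Now row reduce the product.
R2 ← R2 − (27/5)·R1: [0, -18, 522/5, -288/5]
R3 ← R3 + (15)·R1: [0, 117, -414, 261]
R3 ← R3 + (13/2)·R2: [0, 0, 1323/5, -567/5]
3 nonzero rows, so rank(TB) = 3.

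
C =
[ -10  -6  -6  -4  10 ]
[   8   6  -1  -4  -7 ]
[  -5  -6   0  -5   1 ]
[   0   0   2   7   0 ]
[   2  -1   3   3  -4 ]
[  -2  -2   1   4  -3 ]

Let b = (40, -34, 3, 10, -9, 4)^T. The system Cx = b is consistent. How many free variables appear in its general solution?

0

Row reduce the augmented matrix [C | b].
R2 ← R2 + (4/5)·R1: [0, 6/5, -29/5, -36/5, 1, -2]
R3 ← R3 − (1/2)·R1: [0, -3, 3, -3, -4, -17]
R5 ← R5 + (1/5)·R1: [0, -11/5, 9/5, 11/5, -2, -1]
R6 ← R6 − (1/5)·R1: [0, -4/5, 11/5, 24/5, -5, -4]
R3 ← R3 + (5/2)·R2: [0, 0, -23/2, -21, -3/2, -22]
R5 ← R5 + (11/6)·R2: [0, 0, -53/6, -11, -1/6, -14/3]
R6 ← R6 + (2/3)·R2: [0, 0, -5/3, 0, -13/3, -16/3]
R4 ← R4 + (4/23)·R3: [0, 0, 0, 77/23, -6/23, 142/23]
R5 ← R5 − (53/69)·R3: [0, 0, 0, 118/23, 68/69, 844/69]
R6 ← R6 − (10/69)·R3: [0, 0, 0, 70/23, -284/69, -148/69]
R5 ← R5 − (118/77)·R4: [0, 0, 0, 0, 320/231, 640/231]
R6 ← R6 − (10/11)·R4: [0, 0, 0, 0, -128/33, -256/33]
R6 ← R6 + (14/5)·R5: [0, 0, 0, 0, 0, 0]
The echelon form has 5 nonzero rows, and every pivot lies in the first 5 columns, so rank(C) = rank([C|b]) = 5.
The system is consistent.
Free variables = (unknowns) − (rank) = 5 − 5 = 0.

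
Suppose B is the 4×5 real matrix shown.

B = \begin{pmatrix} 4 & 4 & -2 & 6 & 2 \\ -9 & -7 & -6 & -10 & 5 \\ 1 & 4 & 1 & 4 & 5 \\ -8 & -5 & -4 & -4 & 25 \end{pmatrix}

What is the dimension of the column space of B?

4

Row reduce to echelon form.
R2 ← R2 + (9/4)·R1: [0, 2, -21/2, 7/2, 19/2]
R3 ← R3 − (1/4)·R1: [0, 3, 3/2, 5/2, 9/2]
R4 ← R4 + (2)·R1: [0, 3, -8, 8, 29]
R3 ← R3 − (3/2)·R2: [0, 0, 69/4, -11/4, -39/4]
R4 ← R4 − (3/2)·R2: [0, 0, 31/4, 11/4, 59/4]
R4 ← R4 − (31/69)·R3: [0, 0, 0, 275/69, 440/23]
Echelon form has 4 nonzero rows, so rank(B) = 4.
The column space has dimension equal to the rank: 4.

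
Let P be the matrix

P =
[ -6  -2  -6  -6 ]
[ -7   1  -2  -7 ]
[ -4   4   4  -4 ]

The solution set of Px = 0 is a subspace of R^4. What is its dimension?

2

Row reduce to echelon form.
R2 ← R2 − (7/6)·R1: [0, 10/3, 5, 0]
R3 ← R3 − (2/3)·R1: [0, 16/3, 8, 0]
R3 ← R3 − (8/5)·R2: [0, 0, 0, 0]
2 nonzero rows, so rank(P) = 2.
P has 4 columns; by rank–nullity, nullity = 4 − 2 = 2.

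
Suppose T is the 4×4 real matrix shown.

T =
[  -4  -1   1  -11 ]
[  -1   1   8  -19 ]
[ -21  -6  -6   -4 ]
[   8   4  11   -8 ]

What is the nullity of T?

Row reduce to echelon form.
R2 ← R2 − (1/4)·R1: [0, 5/4, 31/4, -65/4]
R3 ← R3 − (21/4)·R1: [0, -3/4, -45/4, 215/4]
R4 ← R4 + (2)·R1: [0, 2, 13, -30]
R3 ← R3 + (3/5)·R2: [0, 0, -33/5, 44]
R4 ← R4 − (8/5)·R2: [0, 0, 3/5, -4]
R4 ← R4 + (1/11)·R3: [0, 0, 0, 0]
3 nonzero rows, so rank(T) = 3.
T has 4 columns; by rank–nullity, nullity = 4 − 3 = 1.

1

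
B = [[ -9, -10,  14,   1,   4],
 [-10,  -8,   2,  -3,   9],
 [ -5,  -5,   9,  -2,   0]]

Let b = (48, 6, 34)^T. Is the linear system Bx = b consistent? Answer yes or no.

yes

Row reduce the augmented matrix [B | b].
R2 ← R2 − (10/9)·R1: [0, 28/9, -122/9, -37/9, 41/9, -142/3]
R3 ← R3 − (5/9)·R1: [0, 5/9, 11/9, -23/9, -20/9, 22/3]
R3 ← R3 − (5/28)·R2: [0, 0, 51/14, -51/28, -85/28, 221/14]
The echelon form has 3 nonzero rows, and every pivot lies in the first 5 columns, so rank(B) = rank([B|b]) = 3.
The system is consistent.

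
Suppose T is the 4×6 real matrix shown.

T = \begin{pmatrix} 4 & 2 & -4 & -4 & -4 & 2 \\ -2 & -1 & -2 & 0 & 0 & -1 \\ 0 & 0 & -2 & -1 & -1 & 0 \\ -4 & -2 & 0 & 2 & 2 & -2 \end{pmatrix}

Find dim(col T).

2

Row reduce to echelon form.
R2 ← R2 + (1/2)·R1: [0, 0, -4, -2, -2, 0]
R4 ← R4 + R1: [0, 0, -4, -2, -2, 0]
R3 ← R3 − (1/2)·R2: [0, 0, 0, 0, 0, 0]
R4 ← R4 − R2: [0, 0, 0, 0, 0, 0]
Echelon form has 2 nonzero rows, so rank(T) = 2.
The column space has dimension equal to the rank: 2.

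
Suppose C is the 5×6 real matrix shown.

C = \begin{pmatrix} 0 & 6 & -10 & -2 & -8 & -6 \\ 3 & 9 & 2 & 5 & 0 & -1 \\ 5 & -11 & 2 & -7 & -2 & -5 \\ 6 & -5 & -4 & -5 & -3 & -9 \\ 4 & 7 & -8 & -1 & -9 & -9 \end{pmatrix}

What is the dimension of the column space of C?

Row reduce to echelon form.
Swap R1 ↔ R2
R3 ← R3 − (5/3)·R1: [0, -26, -4/3, -46/3, -2, -10/3]
R4 ← R4 − (2)·R1: [0, -23, -8, -15, -3, -7]
R5 ← R5 − (4/3)·R1: [0, -5, -32/3, -23/3, -9, -23/3]
R3 ← R3 + (13/3)·R2: [0, 0, -134/3, -24, -110/3, -88/3]
R4 ← R4 + (23/6)·R2: [0, 0, -139/3, -68/3, -101/3, -30]
R5 ← R5 + (5/6)·R2: [0, 0, -19, -28/3, -47/3, -38/3]
R4 ← R4 − (139/134)·R3: [0, 0, 0, 448/201, 878/201, 86/201]
R5 ← R5 − (57/134)·R3: [0, 0, 0, 176/201, -14/201, -38/201]
R5 ← R5 − (11/28)·R4: [0, 0, 0, 0, -25/14, -5/14]
Echelon form has 5 nonzero rows, so rank(C) = 5.
The column space has dimension equal to the rank: 5.

5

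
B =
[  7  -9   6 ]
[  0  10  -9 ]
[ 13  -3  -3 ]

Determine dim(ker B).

Row reduce to echelon form.
R3 ← R3 − (13/7)·R1: [0, 96/7, -99/7]
R3 ← R3 − (48/35)·R2: [0, 0, -9/5]
3 nonzero rows, so rank(B) = 3.
B has 3 columns; by rank–nullity, nullity = 3 − 3 = 0.

0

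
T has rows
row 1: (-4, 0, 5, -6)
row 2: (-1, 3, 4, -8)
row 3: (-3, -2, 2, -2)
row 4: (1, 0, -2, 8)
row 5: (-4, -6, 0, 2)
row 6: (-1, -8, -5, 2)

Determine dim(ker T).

0

Row reduce to echelon form.
R2 ← R2 − (1/4)·R1: [0, 3, 11/4, -13/2]
R3 ← R3 − (3/4)·R1: [0, -2, -7/4, 5/2]
R4 ← R4 + (1/4)·R1: [0, 0, -3/4, 13/2]
R5 ← R5 − R1: [0, -6, -5, 8]
R6 ← R6 − (1/4)·R1: [0, -8, -25/4, 7/2]
R3 ← R3 + (2/3)·R2: [0, 0, 1/12, -11/6]
R5 ← R5 + (2)·R2: [0, 0, 1/2, -5]
R6 ← R6 + (8/3)·R2: [0, 0, 13/12, -83/6]
R4 ← R4 + (9)·R3: [0, 0, 0, -10]
R5 ← R5 − (6)·R3: [0, 0, 0, 6]
R6 ← R6 − (13)·R3: [0, 0, 0, 10]
R5 ← R5 + (3/5)·R4: [0, 0, 0, 0]
R6 ← R6 + R4: [0, 0, 0, 0]
4 nonzero rows, so rank(T) = 4.
T has 4 columns; by rank–nullity, nullity = 4 − 4 = 0.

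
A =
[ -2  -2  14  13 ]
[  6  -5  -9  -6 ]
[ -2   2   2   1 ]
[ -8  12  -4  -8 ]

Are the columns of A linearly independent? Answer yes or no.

no

Row reduce A to echelon form.
R2 ← R2 + (3)·R1: [0, -11, 33, 33]
R3 ← R3 − R1: [0, 4, -12, -12]
R4 ← R4 − (4)·R1: [0, 20, -60, -60]
R3 ← R3 + (4/11)·R2: [0, 0, 0, 0]
R4 ← R4 + (20/11)·R2: [0, 0, 0, 0]
2 pivots among 4 columns.
Only 2 < 4 pivot columns, so the columns are linearly dependent.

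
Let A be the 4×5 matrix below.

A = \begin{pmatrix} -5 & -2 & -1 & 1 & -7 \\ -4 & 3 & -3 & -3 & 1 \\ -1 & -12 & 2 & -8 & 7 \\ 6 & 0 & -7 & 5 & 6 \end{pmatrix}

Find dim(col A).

Row reduce to echelon form.
R2 ← R2 − (4/5)·R1: [0, 23/5, -11/5, -19/5, 33/5]
R3 ← R3 − (1/5)·R1: [0, -58/5, 11/5, -41/5, 42/5]
R4 ← R4 + (6/5)·R1: [0, -12/5, -41/5, 31/5, -12/5]
R3 ← R3 + (58/23)·R2: [0, 0, -77/23, -409/23, 576/23]
R4 ← R4 + (12/23)·R2: [0, 0, -215/23, 97/23, 24/23]
R4 ← R4 − (215/77)·R3: [0, 0, 0, 4148/77, -5304/77]
Echelon form has 4 nonzero rows, so rank(A) = 4.
The column space has dimension equal to the rank: 4.

4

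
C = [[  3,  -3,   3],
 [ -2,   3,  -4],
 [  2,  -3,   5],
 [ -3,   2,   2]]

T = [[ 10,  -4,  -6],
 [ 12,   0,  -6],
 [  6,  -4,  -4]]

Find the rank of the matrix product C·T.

First compute CT:
[[ 12, -24, -12],
 [ -8,  24,  10],
 [ 14, -28, -14],
 [  6,   4,  -2]]
Now row reduce the product.
R2 ← R2 + (2/3)·R1: [0, 8, 2]
R3 ← R3 − (7/6)·R1: [0, 0, 0]
R4 ← R4 − (1/2)·R1: [0, 16, 4]
R4 ← R4 − (2)·R2: [0, 0, 0]
2 nonzero rows, so rank(CT) = 2.

2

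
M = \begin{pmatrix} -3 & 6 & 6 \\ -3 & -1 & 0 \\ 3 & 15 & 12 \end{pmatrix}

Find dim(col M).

Row reduce to echelon form.
R2 ← R2 − R1: [0, -7, -6]
R3 ← R3 + R1: [0, 21, 18]
R3 ← R3 + (3)·R2: [0, 0, 0]
Echelon form has 2 nonzero rows, so rank(M) = 2.
The column space has dimension equal to the rank: 2.

2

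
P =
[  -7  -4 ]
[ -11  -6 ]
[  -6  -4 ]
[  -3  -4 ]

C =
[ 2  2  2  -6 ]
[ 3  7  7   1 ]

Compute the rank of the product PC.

First compute PC:
[[-26, -42, -42,  38],
 [-40, -64, -64,  60],
 [-24, -40, -40,  32],
 [-18, -34, -34,  14]]
Now row reduce the product.
R2 ← R2 − (20/13)·R1: [0, 8/13, 8/13, 20/13]
R3 ← R3 − (12/13)·R1: [0, -16/13, -16/13, -40/13]
R4 ← R4 − (9/13)·R1: [0, -64/13, -64/13, -160/13]
R3 ← R3 + (2)·R2: [0, 0, 0, 0]
R4 ← R4 + (8)·R2: [0, 0, 0, 0]
2 nonzero rows, so rank(PC) = 2.

2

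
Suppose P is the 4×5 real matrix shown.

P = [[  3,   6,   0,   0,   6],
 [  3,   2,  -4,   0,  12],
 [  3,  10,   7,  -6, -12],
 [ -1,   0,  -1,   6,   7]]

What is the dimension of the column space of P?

3

Row reduce to echelon form.
R2 ← R2 − R1: [0, -4, -4, 0, 6]
R3 ← R3 − R1: [0, 4, 7, -6, -18]
R4 ← R4 + (1/3)·R1: [0, 2, -1, 6, 9]
R3 ← R3 + R2: [0, 0, 3, -6, -12]
R4 ← R4 + (1/2)·R2: [0, 0, -3, 6, 12]
R4 ← R4 + R3: [0, 0, 0, 0, 0]
Echelon form has 3 nonzero rows, so rank(P) = 3.
The column space has dimension equal to the rank: 3.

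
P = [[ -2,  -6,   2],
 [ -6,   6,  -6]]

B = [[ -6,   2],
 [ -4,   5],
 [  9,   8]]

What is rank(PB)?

First compute PB:
[[ 54, -18],
 [-42, -30]]
Now row reduce the product.
R2 ← R2 + (7/9)·R1: [0, -44]
2 nonzero rows, so rank(PB) = 2.

2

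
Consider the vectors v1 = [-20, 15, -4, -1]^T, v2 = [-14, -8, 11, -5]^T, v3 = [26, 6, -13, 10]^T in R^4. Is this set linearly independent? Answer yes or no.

Form the matrix with these vectors as rows and row reduce.
R2 ← R2 − (7/10)·R1: [0, -37/2, 69/5, -43/10]
R3 ← R3 + (13/10)·R1: [0, 51/2, -91/5, 87/10]
R3 ← R3 + (51/37)·R2: [0, 0, 152/185, 513/185]
3 nonzero rows, so the 3 vectors span a space of dimension 3.
Since 3 = 3, the vectors are linearly independent.

yes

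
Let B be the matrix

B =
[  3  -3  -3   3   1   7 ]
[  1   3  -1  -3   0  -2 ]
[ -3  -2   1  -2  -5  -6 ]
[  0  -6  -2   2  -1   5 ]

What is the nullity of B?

2

Row reduce to echelon form.
R2 ← R2 − (1/3)·R1: [0, 4, 0, -4, -1/3, -13/3]
R3 ← R3 + R1: [0, -5, -2, 1, -4, 1]
R3 ← R3 + (5/4)·R2: [0, 0, -2, -4, -53/12, -53/12]
R4 ← R4 + (3/2)·R2: [0, 0, -2, -4, -3/2, -3/2]
R4 ← R4 − R3: [0, 0, 0, 0, 35/12, 35/12]
4 nonzero rows, so rank(B) = 4.
B has 6 columns; by rank–nullity, nullity = 6 − 4 = 2.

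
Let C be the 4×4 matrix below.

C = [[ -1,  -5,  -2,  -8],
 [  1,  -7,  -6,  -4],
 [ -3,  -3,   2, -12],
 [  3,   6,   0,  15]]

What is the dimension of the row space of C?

2

Row reduce to echelon form.
R2 ← R2 + R1: [0, -12, -8, -12]
R3 ← R3 − (3)·R1: [0, 12, 8, 12]
R4 ← R4 + (3)·R1: [0, -9, -6, -9]
R3 ← R3 + R2: [0, 0, 0, 0]
R4 ← R4 − (3/4)·R2: [0, 0, 0, 0]
Echelon form has 2 nonzero rows, so rank(C) = 2.
The row space has dimension equal to the rank: 2.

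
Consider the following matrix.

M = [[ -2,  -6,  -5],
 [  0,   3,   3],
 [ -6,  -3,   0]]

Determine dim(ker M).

Row reduce to echelon form.
R3 ← R3 − (3)·R1: [0, 15, 15]
R3 ← R3 − (5)·R2: [0, 0, 0]
2 nonzero rows, so rank(M) = 2.
M has 3 columns; by rank–nullity, nullity = 3 − 2 = 1.

1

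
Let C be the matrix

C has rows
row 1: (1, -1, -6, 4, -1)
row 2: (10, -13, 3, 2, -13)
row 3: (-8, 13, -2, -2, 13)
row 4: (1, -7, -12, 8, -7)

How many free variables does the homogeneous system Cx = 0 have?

Row reduce to echelon form.
R2 ← R2 − (10)·R1: [0, -3, 63, -38, -3]
R3 ← R3 + (8)·R1: [0, 5, -50, 30, 5]
R4 ← R4 − R1: [0, -6, -6, 4, -6]
R3 ← R3 + (5/3)·R2: [0, 0, 55, -100/3, 0]
R4 ← R4 − (2)·R2: [0, 0, -132, 80, 0]
R4 ← R4 + (12/5)·R3: [0, 0, 0, 0, 0]
3 nonzero rows, so rank(C) = 3.
C has 5 columns; by rank–nullity, nullity = 5 − 3 = 2.

2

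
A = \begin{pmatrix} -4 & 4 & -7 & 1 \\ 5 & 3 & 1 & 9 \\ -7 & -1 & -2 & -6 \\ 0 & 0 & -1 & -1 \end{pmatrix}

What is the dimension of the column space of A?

3

Row reduce to echelon form.
R2 ← R2 + (5/4)·R1: [0, 8, -31/4, 41/4]
R3 ← R3 − (7/4)·R1: [0, -8, 41/4, -31/4]
R3 ← R3 + R2: [0, 0, 5/2, 5/2]
R4 ← R4 + (2/5)·R3: [0, 0, 0, 0]
Echelon form has 3 nonzero rows, so rank(A) = 3.
The column space has dimension equal to the rank: 3.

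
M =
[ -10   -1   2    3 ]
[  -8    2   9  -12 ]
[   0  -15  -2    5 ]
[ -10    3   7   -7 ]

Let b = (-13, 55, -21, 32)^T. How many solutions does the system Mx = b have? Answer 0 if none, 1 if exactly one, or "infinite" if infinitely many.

Row reduce the augmented matrix [M | b].
R2 ← R2 − (4/5)·R1: [0, 14/5, 37/5, -72/5, 327/5]
R4 ← R4 − R1: [0, 4, 5, -10, 45]
R3 ← R3 + (75/14)·R2: [0, 0, 527/14, -505/7, 4611/14]
R4 ← R4 − (10/7)·R2: [0, 0, -39/7, 74/7, -339/7]
R4 ← R4 + (78/527)·R3: [0, 0, 0, -56/527, 168/527]
The echelon form has 4 nonzero rows, and every pivot lies in the first 4 columns, so rank(M) = rank([M|b]) = 4.
The system is consistent.
rank = 4 = number of unknowns, so the solution is unique.

1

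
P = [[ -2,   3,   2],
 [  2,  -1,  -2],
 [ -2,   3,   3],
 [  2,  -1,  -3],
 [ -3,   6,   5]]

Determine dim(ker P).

0

Row reduce to echelon form.
R2 ← R2 + R1: [0, 2, 0]
R3 ← R3 − R1: [0, 0, 1]
R4 ← R4 + R1: [0, 2, -1]
R5 ← R5 − (3/2)·R1: [0, 3/2, 2]
R4 ← R4 − R2: [0, 0, -1]
R5 ← R5 − (3/4)·R2: [0, 0, 2]
R4 ← R4 + R3: [0, 0, 0]
R5 ← R5 − (2)·R3: [0, 0, 0]
3 nonzero rows, so rank(P) = 3.
P has 3 columns; by rank–nullity, nullity = 3 − 3 = 0.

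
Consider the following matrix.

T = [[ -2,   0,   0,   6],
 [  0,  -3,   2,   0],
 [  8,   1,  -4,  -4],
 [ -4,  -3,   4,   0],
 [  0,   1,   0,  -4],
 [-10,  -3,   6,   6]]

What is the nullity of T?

1

Row reduce to echelon form.
R3 ← R3 + (4)·R1: [0, 1, -4, 20]
R4 ← R4 − (2)·R1: [0, -3, 4, -12]
R6 ← R6 − (5)·R1: [0, -3, 6, -24]
R3 ← R3 + (1/3)·R2: [0, 0, -10/3, 20]
R4 ← R4 − R2: [0, 0, 2, -12]
R5 ← R5 + (1/3)·R2: [0, 0, 2/3, -4]
R6 ← R6 − R2: [0, 0, 4, -24]
R4 ← R4 + (3/5)·R3: [0, 0, 0, 0]
R5 ← R5 + (1/5)·R3: [0, 0, 0, 0]
R6 ← R6 + (6/5)·R3: [0, 0, 0, 0]
3 nonzero rows, so rank(T) = 3.
T has 4 columns; by rank–nullity, nullity = 4 − 3 = 1.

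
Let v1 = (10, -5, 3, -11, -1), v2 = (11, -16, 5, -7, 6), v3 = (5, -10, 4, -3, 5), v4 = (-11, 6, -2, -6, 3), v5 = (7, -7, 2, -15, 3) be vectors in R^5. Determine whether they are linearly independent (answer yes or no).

yes

Form the matrix with these vectors as rows and row reduce.
R2 ← R2 − (11/10)·R1: [0, -21/2, 17/10, 51/10, 71/10]
R3 ← R3 − (1/2)·R1: [0, -15/2, 5/2, 5/2, 11/2]
R4 ← R4 + (11/10)·R1: [0, 1/2, 13/10, -181/10, 19/10]
R5 ← R5 − (7/10)·R1: [0, -7/2, -1/10, -73/10, 37/10]
R3 ← R3 − (5/7)·R2: [0, 0, 9/7, -8/7, 3/7]
R4 ← R4 + (1/21)·R2: [0, 0, 29/21, -125/7, 47/21]
R5 ← R5 − (1/3)·R2: [0, 0, -2/3, -9, 4/3]
R4 ← R4 − (29/27)·R3: [0, 0, 0, -449/27, 16/9]
R5 ← R5 + (14/27)·R3: [0, 0, 0, -259/27, 14/9]
R5 ← R5 − (259/449)·R4: [0, 0, 0, 0, 238/449]
5 nonzero rows, so the 5 vectors span a space of dimension 5.
Since 5 = 5, the vectors are linearly independent.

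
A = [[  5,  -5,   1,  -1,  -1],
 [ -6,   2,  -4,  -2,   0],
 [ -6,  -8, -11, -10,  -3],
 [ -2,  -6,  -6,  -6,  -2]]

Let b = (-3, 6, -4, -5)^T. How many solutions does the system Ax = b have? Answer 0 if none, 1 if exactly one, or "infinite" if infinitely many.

0

Row reduce the augmented matrix [A | b].
R2 ← R2 + (6/5)·R1: [0, -4, -14/5, -16/5, -6/5, 12/5]
R3 ← R3 + (6/5)·R1: [0, -14, -49/5, -56/5, -21/5, -38/5]
R4 ← R4 + (2/5)·R1: [0, -8, -28/5, -32/5, -12/5, -31/5]
R3 ← R3 − (7/2)·R2: [0, 0, 0, 0, 0, -16]
R4 ← R4 − (2)·R2: [0, 0, 0, 0, 0, -11]
R4 ← R4 − (11/16)·R3: [0, 0, 0, 0, 0, 0]
The echelon form has 3 nonzero rows; the last pivot sits in the augmented column, so rank(A) = 2 but rank([A|b]) = 3.
Since the ranks differ, the system is inconsistent.
It has no solutions.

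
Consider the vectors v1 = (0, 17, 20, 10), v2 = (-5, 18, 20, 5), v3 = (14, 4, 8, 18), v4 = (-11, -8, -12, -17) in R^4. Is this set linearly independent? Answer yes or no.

Form the matrix with these vectors as rows and row reduce.
Swap R1 ↔ R2
R3 ← R3 + (14/5)·R1: [0, 272/5, 64, 32]
R4 ← R4 − (11/5)·R1: [0, -238/5, -56, -28]
R3 ← R3 − (16/5)·R2: [0, 0, 0, 0]
R4 ← R4 + (14/5)·R2: [0, 0, 0, 0]
2 nonzero rows, so the 4 vectors span a space of dimension 2.
Since 2 < 4, the vectors are linearly dependent.

no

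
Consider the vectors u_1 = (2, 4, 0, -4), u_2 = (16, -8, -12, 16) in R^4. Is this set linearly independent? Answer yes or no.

Form the matrix with these vectors as rows and row reduce.
R2 ← R2 − (8)·R1: [0, -40, -12, 48]
2 nonzero rows, so the 2 vectors span a space of dimension 2.
Since 2 = 2, the vectors are linearly independent.

yes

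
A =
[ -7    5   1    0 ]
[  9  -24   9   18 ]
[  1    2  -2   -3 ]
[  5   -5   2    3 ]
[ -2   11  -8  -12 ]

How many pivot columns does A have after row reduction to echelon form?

Row reduce to echelon form.
R2 ← R2 + (9/7)·R1: [0, -123/7, 72/7, 18]
R3 ← R3 + (1/7)·R1: [0, 19/7, -13/7, -3]
R4 ← R4 + (5/7)·R1: [0, -10/7, 19/7, 3]
R5 ← R5 − (2/7)·R1: [0, 67/7, -58/7, -12]
R3 ← R3 + (19/123)·R2: [0, 0, -11/41, -9/41]
R4 ← R4 − (10/123)·R2: [0, 0, 77/41, 63/41]
R5 ← R5 + (67/123)·R2: [0, 0, -110/41, -90/41]
R4 ← R4 + (7)·R3: [0, 0, 0, 0]
R5 ← R5 − (10)·R3: [0, 0, 0, 0]
Echelon form has 3 nonzero rows, so rank(A) = 3.
Each nonzero row contributes one pivot column: 3 pivot columns.

3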